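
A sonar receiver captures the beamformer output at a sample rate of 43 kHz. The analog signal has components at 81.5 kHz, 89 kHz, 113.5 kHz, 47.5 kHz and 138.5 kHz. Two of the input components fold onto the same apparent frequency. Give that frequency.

4.5 kHz

fs/2 = 21.5 kHz.
81.5 kHz mod fs = 38.5 kHz.
38.5 kHz > fs/2 = 21.5 kHz, folds to fs − 38.5 kHz = 4.5 kHz.
89 kHz mod fs = 3 kHz.
3 kHz ≤ fs/2 = 21.5 kHz, appears at 3 kHz.
113.5 kHz mod fs = 27.5 kHz.
27.5 kHz > fs/2 = 21.5 kHz, folds to fs − 27.5 kHz = 15.5 kHz.
47.5 kHz mod fs = 4.5 kHz.
4.5 kHz ≤ fs/2 = 21.5 kHz, appears at 4.5 kHz.
138.5 kHz mod fs = 9.5 kHz.
9.5 kHz ≤ fs/2 = 21.5 kHz, appears at 9.5 kHz.
47.5 kHz and 81.5 kHz both map to 4.5 kHz.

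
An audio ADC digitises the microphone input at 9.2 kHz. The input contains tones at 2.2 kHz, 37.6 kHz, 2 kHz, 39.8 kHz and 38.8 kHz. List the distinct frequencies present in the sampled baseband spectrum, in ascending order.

fs/2 = 4.6 kHz.
2.2 kHz ≤ fs/2 = 4.6 kHz, passes unchanged.
37.6 kHz mod fs = 0.8 kHz.
0.8 kHz ≤ fs/2 = 4.6 kHz, appears at 0.8 kHz.
2 kHz ≤ fs/2 = 4.6 kHz, passes unchanged.
39.8 kHz mod fs = 3 kHz.
3 kHz ≤ fs/2 = 4.6 kHz, appears at 3 kHz.
38.8 kHz mod fs = 2 kHz.
2 kHz ≤ fs/2 = 4.6 kHz, appears at 2 kHz.
Distinct values: {0.8 kHz, 2 kHz, 2.2 kHz, 3 kHz}.

0.8 kHz, 2 kHz, 2.2 kHz, 3 kHz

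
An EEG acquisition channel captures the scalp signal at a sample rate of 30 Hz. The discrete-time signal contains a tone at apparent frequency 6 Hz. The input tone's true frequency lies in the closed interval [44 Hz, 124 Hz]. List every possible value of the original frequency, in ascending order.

Frequencies that alias to 6 Hz are k·fs ± 6 Hz for integer k ≥ 0.
k=0: 6 Hz.
k=1: 24 Hz, 36 Hz.
k=2: 54 Hz, 66 Hz.
k=3: 84 Hz, 96 Hz.
k=4: 114 Hz, 126 Hz.
k=5: 144 Hz, 156 Hz.
Within [44 Hz, 124 Hz]: 54 Hz, 66 Hz, 84 Hz, 96 Hz, 114 Hz.

54 Hz, 66 Hz, 84 Hz, 96 Hz, 114 Hz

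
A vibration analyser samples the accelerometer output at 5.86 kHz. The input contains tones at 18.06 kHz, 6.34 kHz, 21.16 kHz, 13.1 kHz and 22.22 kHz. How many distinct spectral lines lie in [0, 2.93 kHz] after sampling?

fs/2 = 2.93 kHz.
18.06 kHz mod fs = 0.48 kHz.
0.48 kHz ≤ fs/2 = 2.93 kHz, appears at 0.48 kHz.
6.34 kHz mod fs = 0.48 kHz.
0.48 kHz ≤ fs/2 = 2.93 kHz, appears at 0.48 kHz.
21.16 kHz mod fs = 3.58 kHz.
3.58 kHz > fs/2 = 2.93 kHz, folds to fs − 3.58 kHz = 2.28 kHz.
13.1 kHz mod fs = 1.38 kHz.
1.38 kHz ≤ fs/2 = 2.93 kHz, appears at 1.38 kHz.
22.22 kHz mod fs = 4.64 kHz.
4.64 kHz > fs/2 = 2.93 kHz, folds to fs − 4.64 kHz = 1.22 kHz.
Distinct values: {0.48 kHz, 1.22 kHz, 1.38 kHz, 2.28 kHz} → 4.

4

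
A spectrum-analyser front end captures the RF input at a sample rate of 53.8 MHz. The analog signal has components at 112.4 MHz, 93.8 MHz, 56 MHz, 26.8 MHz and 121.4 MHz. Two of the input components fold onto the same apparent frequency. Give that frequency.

fs/2 = 26.9 MHz.
112.4 MHz mod fs = 4.8 MHz.
4.8 MHz ≤ fs/2 = 26.9 MHz, appears at 4.8 MHz.
93.8 MHz mod fs = 40 MHz.
40 MHz > fs/2 = 26.9 MHz, folds to fs − 40 MHz = 13.8 MHz.
56 MHz mod fs = 2.2 MHz.
2.2 MHz ≤ fs/2 = 26.9 MHz, appears at 2.2 MHz.
26.8 MHz ≤ fs/2 = 26.9 MHz, passes unchanged.
121.4 MHz mod fs = 13.8 MHz.
13.8 MHz ≤ fs/2 = 26.9 MHz, appears at 13.8 MHz.
93.8 MHz and 121.4 MHz both map to 13.8 MHz.

13.8 MHz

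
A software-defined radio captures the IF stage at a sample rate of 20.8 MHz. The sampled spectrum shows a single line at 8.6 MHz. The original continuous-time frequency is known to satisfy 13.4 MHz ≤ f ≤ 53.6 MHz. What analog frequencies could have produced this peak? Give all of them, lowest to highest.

29.4 MHz, 33 MHz, 50.2 MHz

Frequencies that alias to 8.6 MHz are k·fs ± 8.6 MHz for integer k ≥ 0.
k=0: 8.6 MHz.
k=1: 12.2 MHz, 29.4 MHz.
k=2: 33 MHz, 50.2 MHz.
k=3: 53.8 MHz, 71 MHz.
Within [13.4 MHz, 53.6 MHz]: 29.4 MHz, 33 MHz, 50.2 MHz.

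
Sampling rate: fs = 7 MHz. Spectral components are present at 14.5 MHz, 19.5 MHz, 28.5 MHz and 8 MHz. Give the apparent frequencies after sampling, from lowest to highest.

0.5 MHz, 1 MHz, 1.5 MHz

fs/2 = 3.5 MHz.
14.5 MHz mod fs = 0.5 MHz.
0.5 MHz ≤ fs/2 = 3.5 MHz, appears at 0.5 MHz.
19.5 MHz mod fs = 5.5 MHz.
5.5 MHz > fs/2 = 3.5 MHz, folds to fs − 5.5 MHz = 1.5 MHz.
28.5 MHz mod fs = 0.5 MHz.
0.5 MHz ≤ fs/2 = 3.5 MHz, appears at 0.5 MHz.
8 MHz mod fs = 1 MHz.
1 MHz ≤ fs/2 = 3.5 MHz, appears at 1 MHz.
Distinct values: {0.5 MHz, 1 MHz, 1.5 MHz}.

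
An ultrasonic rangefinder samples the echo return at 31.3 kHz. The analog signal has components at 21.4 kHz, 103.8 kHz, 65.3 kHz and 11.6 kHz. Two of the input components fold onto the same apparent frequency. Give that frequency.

fs/2 = 15.65 kHz.
21.4 kHz > fs/2 = 15.65 kHz, folds to fs − 21.4 kHz = 9.9 kHz.
103.8 kHz mod fs = 9.9 kHz.
9.9 kHz ≤ fs/2 = 15.65 kHz, appears at 9.9 kHz.
65.3 kHz mod fs = 2.7 kHz.
2.7 kHz ≤ fs/2 = 15.65 kHz, appears at 2.7 kHz.
11.6 kHz ≤ fs/2 = 15.65 kHz, passes unchanged.
21.4 kHz and 103.8 kHz both map to 9.9 kHz.

9.9 kHz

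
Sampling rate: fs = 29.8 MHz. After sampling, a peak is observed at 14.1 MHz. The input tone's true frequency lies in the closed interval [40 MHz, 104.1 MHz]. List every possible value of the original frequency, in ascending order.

Frequencies that alias to 14.1 MHz are k·fs ± 14.1 MHz for integer k ≥ 0.
k=0: 14.1 MHz.
k=1: 15.7 MHz, 43.9 MHz.
k=2: 45.5 MHz, 73.7 MHz.
k=3: 75.3 MHz, 103.5 MHz.
k=4: 105.1 MHz, 133.3 MHz.
Within [40 MHz, 104.1 MHz]: 43.9 MHz, 45.5 MHz, 73.7 MHz, 75.3 MHz, 103.5 MHz.

43.9 MHz, 45.5 MHz, 73.7 MHz, 75.3 MHz, 103.5 MHz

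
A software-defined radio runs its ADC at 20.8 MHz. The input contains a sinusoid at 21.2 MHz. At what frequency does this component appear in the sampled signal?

0.4 MHz

21.2 MHz mod fs = 0.4 MHz.
0.4 MHz ≤ fs/2 = 10.4 MHz, appears at 0.4 MHz.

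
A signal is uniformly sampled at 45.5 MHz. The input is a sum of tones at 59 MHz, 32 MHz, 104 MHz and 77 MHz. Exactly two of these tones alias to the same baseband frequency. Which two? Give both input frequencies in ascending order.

32 MHz, 59 MHz

fs/2 = 22.75 MHz.
59 MHz mod fs = 13.5 MHz.
13.5 MHz ≤ fs/2 = 22.75 MHz, appears at 13.5 MHz.
32 MHz > fs/2 = 22.75 MHz, folds to fs − 32 MHz = 13.5 MHz.
104 MHz mod fs = 13 MHz.
13 MHz ≤ fs/2 = 22.75 MHz, appears at 13 MHz.
77 MHz mod fs = 31.5 MHz.
31.5 MHz > fs/2 = 22.75 MHz, folds to fs − 31.5 MHz = 14 MHz.
32 MHz and 59 MHz both map to 13.5 MHz.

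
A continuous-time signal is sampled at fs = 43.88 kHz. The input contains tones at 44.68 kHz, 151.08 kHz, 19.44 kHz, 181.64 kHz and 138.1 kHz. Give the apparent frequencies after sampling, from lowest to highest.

fs/2 = 21.94 kHz.
44.68 kHz mod fs = 0.8 kHz.
0.8 kHz ≤ fs/2 = 21.94 kHz, appears at 0.8 kHz.
151.08 kHz mod fs = 19.44 kHz.
19.44 kHz ≤ fs/2 = 21.94 kHz, appears at 19.44 kHz.
19.44 kHz ≤ fs/2 = 21.94 kHz, passes unchanged.
181.64 kHz mod fs = 6.12 kHz.
6.12 kHz ≤ fs/2 = 21.94 kHz, appears at 6.12 kHz.
138.1 kHz mod fs = 6.46 kHz.
6.46 kHz ≤ fs/2 = 21.94 kHz, appears at 6.46 kHz.
Distinct values: {0.8 kHz, 6.12 kHz, 6.46 kHz, 19.44 kHz}.

0.8 kHz, 6.12 kHz, 6.46 kHz, 19.44 kHz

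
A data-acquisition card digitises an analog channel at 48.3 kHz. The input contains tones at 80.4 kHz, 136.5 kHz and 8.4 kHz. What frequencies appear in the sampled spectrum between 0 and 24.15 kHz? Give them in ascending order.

8.4 kHz, 16.2 kHz

fs/2 = 24.15 kHz.
80.4 kHz mod fs = 32.1 kHz.
32.1 kHz > fs/2 = 24.15 kHz, folds to fs − 32.1 kHz = 16.2 kHz.
136.5 kHz mod fs = 39.9 kHz.
39.9 kHz > fs/2 = 24.15 kHz, folds to fs − 39.9 kHz = 8.4 kHz.
8.4 kHz ≤ fs/2 = 24.15 kHz, passes unchanged.
Distinct values: {8.4 kHz, 16.2 kHz}.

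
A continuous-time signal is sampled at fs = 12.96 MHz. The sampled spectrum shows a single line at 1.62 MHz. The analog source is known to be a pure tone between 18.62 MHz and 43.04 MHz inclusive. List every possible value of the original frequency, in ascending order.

Frequencies that alias to 1.62 MHz are k·fs ± 1.62 MHz for integer k ≥ 0.
k=0: 1.62 MHz.
k=1: 11.34 MHz, 14.58 MHz.
k=2: 24.3 MHz, 27.54 MHz.
k=3: 37.26 MHz, 40.5 MHz.
k=4: 50.22 MHz, 53.46 MHz.
Within [18.62 MHz, 43.04 MHz]: 24.3 MHz, 27.54 MHz, 37.26 MHz, 40.5 MHz.

24.3 MHz, 27.54 MHz, 37.26 MHz, 40.5 MHz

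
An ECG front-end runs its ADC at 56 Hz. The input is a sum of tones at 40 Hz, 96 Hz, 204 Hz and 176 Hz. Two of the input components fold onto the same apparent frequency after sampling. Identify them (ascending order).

40 Hz, 96 Hz

fs/2 = 28 Hz.
40 Hz > fs/2 = 28 Hz, folds to fs − 40 Hz = 16 Hz.
96 Hz mod fs = 40 Hz.
40 Hz > fs/2 = 28 Hz, folds to fs − 40 Hz = 16 Hz.
204 Hz mod fs = 36 Hz.
36 Hz > fs/2 = 28 Hz, folds to fs − 36 Hz = 20 Hz.
176 Hz mod fs = 8 Hz.
8 Hz ≤ fs/2 = 28 Hz, appears at 8 Hz.
40 Hz and 96 Hz both map to 16 Hz.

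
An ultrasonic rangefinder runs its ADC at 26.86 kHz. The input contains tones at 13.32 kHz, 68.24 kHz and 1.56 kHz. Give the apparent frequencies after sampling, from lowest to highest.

fs/2 = 13.43 kHz.
13.32 kHz ≤ fs/2 = 13.43 kHz, passes unchanged.
68.24 kHz mod fs = 14.52 kHz.
14.52 kHz > fs/2 = 13.43 kHz, folds to fs − 14.52 kHz = 12.34 kHz.
1.56 kHz ≤ fs/2 = 13.43 kHz, passes unchanged.
Distinct values: {1.56 kHz, 12.34 kHz, 13.32 kHz}.

1.56 kHz, 12.34 kHz, 13.32 kHz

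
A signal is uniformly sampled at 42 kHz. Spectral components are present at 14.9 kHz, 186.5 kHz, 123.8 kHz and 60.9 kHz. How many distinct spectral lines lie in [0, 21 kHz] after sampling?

4

fs/2 = 21 kHz.
14.9 kHz ≤ fs/2 = 21 kHz, passes unchanged.
186.5 kHz mod fs = 18.5 kHz.
18.5 kHz ≤ fs/2 = 21 kHz, appears at 18.5 kHz.
123.8 kHz mod fs = 39.8 kHz.
39.8 kHz > fs/2 = 21 kHz, folds to fs − 39.8 kHz = 2.2 kHz.
60.9 kHz mod fs = 18.9 kHz.
18.9 kHz ≤ fs/2 = 21 kHz, appears at 18.9 kHz.
Distinct values: {2.2 kHz, 14.9 kHz, 18.5 kHz, 18.9 kHz} → 4.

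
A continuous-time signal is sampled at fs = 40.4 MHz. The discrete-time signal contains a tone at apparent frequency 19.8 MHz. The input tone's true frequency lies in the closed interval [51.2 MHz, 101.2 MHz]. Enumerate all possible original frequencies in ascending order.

Frequencies that alias to 19.8 MHz are k·fs ± 19.8 MHz for integer k ≥ 0.
k=0: 19.8 MHz.
k=1: 20.6 MHz, 60.2 MHz.
k=2: 61 MHz, 100.6 MHz.
k=3: 101.4 MHz, 141 MHz.
Within [51.2 MHz, 101.2 MHz]: 60.2 MHz, 61 MHz, 100.6 MHz.

60.2 MHz, 61 MHz, 100.6 MHz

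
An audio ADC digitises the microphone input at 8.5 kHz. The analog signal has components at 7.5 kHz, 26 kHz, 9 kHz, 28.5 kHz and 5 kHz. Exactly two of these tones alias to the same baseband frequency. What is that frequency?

fs/2 = 4.25 kHz.
7.5 kHz > fs/2 = 4.25 kHz, folds to fs − 7.5 kHz = 1 kHz.
26 kHz mod fs = 0.5 kHz.
0.5 kHz ≤ fs/2 = 4.25 kHz, appears at 0.5 kHz.
9 kHz mod fs = 0.5 kHz.
0.5 kHz ≤ fs/2 = 4.25 kHz, appears at 0.5 kHz.
28.5 kHz mod fs = 3 kHz.
3 kHz ≤ fs/2 = 4.25 kHz, appears at 3 kHz.
5 kHz > fs/2 = 4.25 kHz, folds to fs − 5 kHz = 3.5 kHz.
9 kHz and 26 kHz both map to 0.5 kHz.

0.5 kHz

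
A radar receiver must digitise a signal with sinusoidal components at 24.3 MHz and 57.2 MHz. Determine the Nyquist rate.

Highest-frequency component: 57.2 MHz.
Nyquist rate = 2 × 57.2 MHz = 114.4 MHz.

114.4 MHz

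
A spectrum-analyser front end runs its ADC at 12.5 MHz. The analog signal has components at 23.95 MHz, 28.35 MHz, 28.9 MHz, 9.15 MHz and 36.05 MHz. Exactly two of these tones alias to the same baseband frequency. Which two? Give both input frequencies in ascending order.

fs/2 = 6.25 MHz.
23.95 MHz mod fs = 11.45 MHz.
11.45 MHz > fs/2 = 6.25 MHz, folds to fs − 11.45 MHz = 1.05 MHz.
28.35 MHz mod fs = 3.35 MHz.
3.35 MHz ≤ fs/2 = 6.25 MHz, appears at 3.35 MHz.
28.9 MHz mod fs = 3.9 MHz.
3.9 MHz ≤ fs/2 = 6.25 MHz, appears at 3.9 MHz.
9.15 MHz > fs/2 = 6.25 MHz, folds to fs − 9.15 MHz = 3.35 MHz.
36.05 MHz mod fs = 11.05 MHz.
11.05 MHz > fs/2 = 6.25 MHz, folds to fs − 11.05 MHz = 1.45 MHz.
9.15 MHz and 28.35 MHz both map to 3.35 MHz.

9.15 MHz, 28.35 MHz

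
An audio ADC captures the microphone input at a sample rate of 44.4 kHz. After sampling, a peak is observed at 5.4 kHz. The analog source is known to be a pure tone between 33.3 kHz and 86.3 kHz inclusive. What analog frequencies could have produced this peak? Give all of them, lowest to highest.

39 kHz, 49.8 kHz, 83.4 kHz

Frequencies that alias to 5.4 kHz are k·fs ± 5.4 kHz for integer k ≥ 0.
k=0: 5.4 kHz.
k=1: 39 kHz, 49.8 kHz.
k=2: 83.4 kHz, 94.2 kHz.
k=3: 127.8 kHz, 138.6 kHz.
Within [33.3 kHz, 86.3 kHz]: 39 kHz, 49.8 kHz, 83.4 kHz.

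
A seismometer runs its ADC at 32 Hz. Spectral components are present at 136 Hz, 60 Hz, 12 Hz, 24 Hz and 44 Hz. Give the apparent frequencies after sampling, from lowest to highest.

fs/2 = 16 Hz.
136 Hz mod fs = 8 Hz.
8 Hz ≤ fs/2 = 16 Hz, appears at 8 Hz.
60 Hz mod fs = 28 Hz.
28 Hz > fs/2 = 16 Hz, folds to fs − 28 Hz = 4 Hz.
12 Hz ≤ fs/2 = 16 Hz, passes unchanged.
24 Hz > fs/2 = 16 Hz, folds to fs − 24 Hz = 8 Hz.
44 Hz mod fs = 12 Hz.
12 Hz ≤ fs/2 = 16 Hz, appears at 12 Hz.
Distinct values: {4 Hz, 8 Hz, 12 Hz}.

4 Hz, 8 Hz, 12 Hz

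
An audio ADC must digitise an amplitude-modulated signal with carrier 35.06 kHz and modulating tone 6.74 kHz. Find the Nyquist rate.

83.6 kHz

AM sidebands sit at fc ± fm = 28.32 kHz and 41.8 kHz.
Highest-frequency component: 41.8 kHz.
Nyquist rate = 2 × 41.8 kHz = 83.6 kHz.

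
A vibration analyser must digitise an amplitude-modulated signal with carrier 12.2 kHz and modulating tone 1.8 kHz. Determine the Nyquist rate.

28 kHz

AM sidebands sit at fc ± fm = 10.4 kHz and 14 kHz.
Highest-frequency component: 14 kHz.
Nyquist rate = 2 × 14 kHz = 28 kHz.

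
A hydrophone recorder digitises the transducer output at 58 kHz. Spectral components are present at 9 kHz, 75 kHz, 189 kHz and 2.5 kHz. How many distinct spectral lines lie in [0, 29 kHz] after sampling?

4

fs/2 = 29 kHz.
9 kHz ≤ fs/2 = 29 kHz, passes unchanged.
75 kHz mod fs = 17 kHz.
17 kHz ≤ fs/2 = 29 kHz, appears at 17 kHz.
189 kHz mod fs = 15 kHz.
15 kHz ≤ fs/2 = 29 kHz, appears at 15 kHz.
2.5 kHz ≤ fs/2 = 29 kHz, passes unchanged.
Distinct values: {2.5 kHz, 9 kHz, 15 kHz, 17 kHz} → 4.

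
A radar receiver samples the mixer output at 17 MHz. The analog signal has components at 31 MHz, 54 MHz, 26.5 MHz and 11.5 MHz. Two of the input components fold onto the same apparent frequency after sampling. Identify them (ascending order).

fs/2 = 8.5 MHz.
31 MHz mod fs = 14 MHz.
14 MHz > fs/2 = 8.5 MHz, folds to fs − 14 MHz = 3 MHz.
54 MHz mod fs = 3 MHz.
3 MHz ≤ fs/2 = 8.5 MHz, appears at 3 MHz.
26.5 MHz mod fs = 9.5 MHz.
9.5 MHz > fs/2 = 8.5 MHz, folds to fs − 9.5 MHz = 7.5 MHz.
11.5 MHz > fs/2 = 8.5 MHz, folds to fs − 11.5 MHz = 5.5 MHz.
31 MHz and 54 MHz both map to 3 MHz.

31 MHz, 54 MHz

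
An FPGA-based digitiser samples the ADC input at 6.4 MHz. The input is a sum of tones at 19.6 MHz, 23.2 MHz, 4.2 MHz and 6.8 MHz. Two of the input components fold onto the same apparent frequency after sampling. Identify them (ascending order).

fs/2 = 3.2 MHz.
19.6 MHz mod fs = 0.4 MHz.
0.4 MHz ≤ fs/2 = 3.2 MHz, appears at 0.4 MHz.
23.2 MHz mod fs = 4 MHz.
4 MHz > fs/2 = 3.2 MHz, folds to fs − 4 MHz = 2.4 MHz.
4.2 MHz > fs/2 = 3.2 MHz, folds to fs − 4.2 MHz = 2.2 MHz.
6.8 MHz mod fs = 0.4 MHz.
0.4 MHz ≤ fs/2 = 3.2 MHz, appears at 0.4 MHz.
6.8 MHz and 19.6 MHz both map to 0.4 MHz.

6.8 MHz, 19.6 MHz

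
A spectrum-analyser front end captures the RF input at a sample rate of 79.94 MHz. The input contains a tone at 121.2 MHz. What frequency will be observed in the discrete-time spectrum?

38.68 MHz

121.2 MHz mod fs = 41.26 MHz.
41.26 MHz > fs/2 = 39.97 MHz, folds to fs − 41.26 MHz = 38.68 MHz.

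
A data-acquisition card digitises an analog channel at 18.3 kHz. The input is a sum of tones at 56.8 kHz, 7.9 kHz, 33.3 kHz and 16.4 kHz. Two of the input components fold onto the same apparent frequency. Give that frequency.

fs/2 = 9.15 kHz.
56.8 kHz mod fs = 1.9 kHz.
1.9 kHz ≤ fs/2 = 9.15 kHz, appears at 1.9 kHz.
7.9 kHz ≤ fs/2 = 9.15 kHz, passes unchanged.
33.3 kHz mod fs = 15 kHz.
15 kHz > fs/2 = 9.15 kHz, folds to fs − 15 kHz = 3.3 kHz.
16.4 kHz > fs/2 = 9.15 kHz, folds to fs − 16.4 kHz = 1.9 kHz.
16.4 kHz and 56.8 kHz both map to 1.9 kHz.

1.9 kHz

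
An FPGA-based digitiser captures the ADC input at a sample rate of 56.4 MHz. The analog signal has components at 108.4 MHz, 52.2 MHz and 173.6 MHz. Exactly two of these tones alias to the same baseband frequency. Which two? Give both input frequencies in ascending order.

fs/2 = 28.2 MHz.
108.4 MHz mod fs = 52 MHz.
52 MHz > fs/2 = 28.2 MHz, folds to fs − 52 MHz = 4.4 MHz.
52.2 MHz > fs/2 = 28.2 MHz, folds to fs − 52.2 MHz = 4.2 MHz.
173.6 MHz mod fs = 4.4 MHz.
4.4 MHz ≤ fs/2 = 28.2 MHz, appears at 4.4 MHz.
108.4 MHz and 173.6 MHz both map to 4.4 MHz.

108.4 MHz, 173.6 MHz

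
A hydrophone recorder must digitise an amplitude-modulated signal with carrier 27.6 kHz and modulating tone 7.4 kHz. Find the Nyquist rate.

70 kHz

AM sidebands sit at fc ± fm = 20.2 kHz and 35 kHz.
Highest-frequency component: 35 kHz.
Nyquist rate = 2 × 35 kHz = 70 kHz.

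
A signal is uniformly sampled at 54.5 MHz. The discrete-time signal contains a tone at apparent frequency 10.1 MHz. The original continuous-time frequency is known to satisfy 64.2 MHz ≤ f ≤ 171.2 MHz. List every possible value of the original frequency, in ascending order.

64.6 MHz, 98.9 MHz, 119.1 MHz, 153.4 MHz

Frequencies that alias to 10.1 MHz are k·fs ± 10.1 MHz for integer k ≥ 0.
k=0: 10.1 MHz.
k=1: 44.4 MHz, 64.6 MHz.
k=2: 98.9 MHz, 119.1 MHz.
k=3: 153.4 MHz, 173.6 MHz.
k=4: 207.9 MHz, 228.1 MHz.
Within [64.2 MHz, 171.2 MHz]: 64.6 MHz, 98.9 MHz, 119.1 MHz, 153.4 MHz.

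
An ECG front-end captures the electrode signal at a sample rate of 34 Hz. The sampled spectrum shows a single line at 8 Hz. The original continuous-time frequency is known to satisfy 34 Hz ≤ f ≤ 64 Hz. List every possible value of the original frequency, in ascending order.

Frequencies that alias to 8 Hz are k·fs ± 8 Hz for integer k ≥ 0.
k=0: 8 Hz.
k=1: 26 Hz, 42 Hz.
k=2: 60 Hz, 76 Hz.
k=3: 94 Hz, 110 Hz.
Within [34 Hz, 64 Hz]: 42 Hz, 60 Hz.

42 Hz, 60 Hz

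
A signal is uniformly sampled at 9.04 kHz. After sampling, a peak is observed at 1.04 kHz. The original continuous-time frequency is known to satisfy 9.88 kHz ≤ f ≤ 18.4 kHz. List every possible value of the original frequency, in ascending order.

10.08 kHz, 17.04 kHz

Frequencies that alias to 1.04 kHz are k·fs ± 1.04 kHz for integer k ≥ 0.
k=0: 1.04 kHz.
k=1: 8 kHz, 10.08 kHz.
k=2: 17.04 kHz, 19.12 kHz.
k=3: 26.08 kHz, 28.16 kHz.
Within [9.88 kHz, 18.4 kHz]: 10.08 kHz, 17.04 kHz.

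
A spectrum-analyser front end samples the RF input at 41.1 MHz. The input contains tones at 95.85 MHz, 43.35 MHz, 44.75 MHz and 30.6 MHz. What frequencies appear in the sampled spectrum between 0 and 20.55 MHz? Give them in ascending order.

2.25 MHz, 3.65 MHz, 10.5 MHz, 13.65 MHz

fs/2 = 20.55 MHz.
95.85 MHz mod fs = 13.65 MHz.
13.65 MHz ≤ fs/2 = 20.55 MHz, appears at 13.65 MHz.
43.35 MHz mod fs = 2.25 MHz.
2.25 MHz ≤ fs/2 = 20.55 MHz, appears at 2.25 MHz.
44.75 MHz mod fs = 3.65 MHz.
3.65 MHz ≤ fs/2 = 20.55 MHz, appears at 3.65 MHz.
30.6 MHz > fs/2 = 20.55 MHz, folds to fs − 30.6 MHz = 10.5 MHz.
Distinct values: {2.25 MHz, 3.65 MHz, 10.5 MHz, 13.65 MHz}.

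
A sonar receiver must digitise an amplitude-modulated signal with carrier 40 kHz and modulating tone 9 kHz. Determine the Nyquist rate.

AM sidebands sit at fc ± fm = 31 kHz and 49 kHz.
Highest-frequency component: 49 kHz.
Nyquist rate = 2 × 49 kHz = 98 kHz.

98 kHz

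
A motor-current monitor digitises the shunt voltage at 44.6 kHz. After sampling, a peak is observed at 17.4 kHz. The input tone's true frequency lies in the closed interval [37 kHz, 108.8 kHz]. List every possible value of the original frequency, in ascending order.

Frequencies that alias to 17.4 kHz are k·fs ± 17.4 kHz for integer k ≥ 0.
k=0: 17.4 kHz.
k=1: 27.2 kHz, 62 kHz.
k=2: 71.8 kHz, 106.6 kHz.
k=3: 116.4 kHz, 151.2 kHz.
Within [37 kHz, 108.8 kHz]: 62 kHz, 71.8 kHz, 106.6 kHz.

62 kHz, 71.8 kHz, 106.6 kHz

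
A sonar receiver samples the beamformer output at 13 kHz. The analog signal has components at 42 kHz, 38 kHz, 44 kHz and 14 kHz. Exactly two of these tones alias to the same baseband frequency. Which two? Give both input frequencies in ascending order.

14 kHz, 38 kHz

fs/2 = 6.5 kHz.
42 kHz mod fs = 3 kHz.
3 kHz ≤ fs/2 = 6.5 kHz, appears at 3 kHz.
38 kHz mod fs = 12 kHz.
12 kHz > fs/2 = 6.5 kHz, folds to fs − 12 kHz = 1 kHz.
44 kHz mod fs = 5 kHz.
5 kHz ≤ fs/2 = 6.5 kHz, appears at 5 kHz.
14 kHz mod fs = 1 kHz.
1 kHz ≤ fs/2 = 6.5 kHz, appears at 1 kHz.
14 kHz and 38 kHz both map to 1 kHz.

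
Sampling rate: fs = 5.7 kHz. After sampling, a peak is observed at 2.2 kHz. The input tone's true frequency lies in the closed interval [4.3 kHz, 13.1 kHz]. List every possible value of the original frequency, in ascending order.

Frequencies that alias to 2.2 kHz are k·fs ± 2.2 kHz for integer k ≥ 0.
k=0: 2.2 kHz.
k=1: 3.5 kHz, 7.9 kHz.
k=2: 9.2 kHz, 13.6 kHz.
k=3: 14.9 kHz, 19.3 kHz.
Within [4.3 kHz, 13.1 kHz]: 7.9 kHz, 9.2 kHz.

7.9 kHz, 9.2 kHz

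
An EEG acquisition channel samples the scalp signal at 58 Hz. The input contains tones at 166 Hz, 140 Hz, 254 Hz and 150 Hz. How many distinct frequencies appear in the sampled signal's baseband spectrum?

fs/2 = 29 Hz.
166 Hz mod fs = 50 Hz.
50 Hz > fs/2 = 29 Hz, folds to fs − 50 Hz = 8 Hz.
140 Hz mod fs = 24 Hz.
24 Hz ≤ fs/2 = 29 Hz, appears at 24 Hz.
254 Hz mod fs = 22 Hz.
22 Hz ≤ fs/2 = 29 Hz, appears at 22 Hz.
150 Hz mod fs = 34 Hz.
34 Hz > fs/2 = 29 Hz, folds to fs − 34 Hz = 24 Hz.
Distinct values: {8 Hz, 22 Hz, 24 Hz} → 3.

3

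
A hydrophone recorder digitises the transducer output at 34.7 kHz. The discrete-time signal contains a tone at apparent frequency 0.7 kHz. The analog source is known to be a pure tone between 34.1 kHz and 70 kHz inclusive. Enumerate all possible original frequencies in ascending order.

Frequencies that alias to 0.7 kHz are k·fs ± 0.7 kHz for integer k ≥ 0.
k=0: 0.7 kHz.
k=1: 34 kHz, 35.4 kHz.
k=2: 68.7 kHz, 70.1 kHz.
k=3: 103.4 kHz, 104.8 kHz.
Within [34.1 kHz, 70 kHz]: 35.4 kHz, 68.7 kHz.

35.4 kHz, 68.7 kHz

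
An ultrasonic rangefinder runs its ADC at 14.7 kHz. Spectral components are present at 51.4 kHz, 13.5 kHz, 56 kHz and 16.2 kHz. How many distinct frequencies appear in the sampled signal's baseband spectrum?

fs/2 = 7.35 kHz.
51.4 kHz mod fs = 7.3 kHz.
7.3 kHz ≤ fs/2 = 7.35 kHz, appears at 7.3 kHz.
13.5 kHz > fs/2 = 7.35 kHz, folds to fs − 13.5 kHz = 1.2 kHz.
56 kHz mod fs = 11.9 kHz.
11.9 kHz > fs/2 = 7.35 kHz, folds to fs − 11.9 kHz = 2.8 kHz.
16.2 kHz mod fs = 1.5 kHz.
1.5 kHz ≤ fs/2 = 7.35 kHz, appears at 1.5 kHz.
Distinct values: {1.2 kHz, 1.5 kHz, 2.8 kHz, 7.3 kHz} → 4.

4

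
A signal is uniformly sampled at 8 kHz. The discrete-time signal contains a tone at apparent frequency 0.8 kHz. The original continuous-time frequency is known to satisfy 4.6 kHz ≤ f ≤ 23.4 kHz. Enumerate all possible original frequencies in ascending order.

Frequencies that alias to 0.8 kHz are k·fs ± 0.8 kHz for integer k ≥ 0.
k=0: 0.8 kHz.
k=1: 7.2 kHz, 8.8 kHz.
k=2: 15.2 kHz, 16.8 kHz.
k=3: 23.2 kHz, 24.8 kHz.
k=4: 31.2 kHz, 32.8 kHz.
Within [4.6 kHz, 23.4 kHz]: 7.2 kHz, 8.8 kHz, 15.2 kHz, 16.8 kHz, 23.2 kHz.

7.2 kHz, 8.8 kHz, 15.2 kHz, 16.8 kHz, 23.2 kHz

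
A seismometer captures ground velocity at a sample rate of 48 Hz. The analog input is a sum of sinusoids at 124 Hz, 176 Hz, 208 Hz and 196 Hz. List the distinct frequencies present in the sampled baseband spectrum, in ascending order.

4 Hz, 16 Hz, 20 Hz

fs/2 = 24 Hz.
124 Hz mod fs = 28 Hz.
28 Hz > fs/2 = 24 Hz, folds to fs − 28 Hz = 20 Hz.
176 Hz mod fs = 32 Hz.
32 Hz > fs/2 = 24 Hz, folds to fs − 32 Hz = 16 Hz.
208 Hz mod fs = 16 Hz.
16 Hz ≤ fs/2 = 24 Hz, appears at 16 Hz.
196 Hz mod fs = 4 Hz.
4 Hz ≤ fs/2 = 24 Hz, appears at 4 Hz.
Distinct values: {4 Hz, 16 Hz, 20 Hz}.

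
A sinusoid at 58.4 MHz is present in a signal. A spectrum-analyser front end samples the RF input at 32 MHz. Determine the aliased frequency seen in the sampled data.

5.6 MHz

58.4 MHz mod fs = 26.4 MHz.
26.4 MHz > fs/2 = 16 MHz, folds to fs − 26.4 MHz = 5.6 MHz.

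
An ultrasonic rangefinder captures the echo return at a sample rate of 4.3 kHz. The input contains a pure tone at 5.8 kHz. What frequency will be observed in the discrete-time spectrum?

5.8 kHz mod fs = 1.5 kHz.
1.5 kHz ≤ fs/2 = 2.15 kHz, appears at 1.5 kHz.

1.5 kHz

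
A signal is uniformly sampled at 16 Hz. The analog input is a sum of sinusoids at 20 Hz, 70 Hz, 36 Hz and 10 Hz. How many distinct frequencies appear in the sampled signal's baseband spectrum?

fs/2 = 8 Hz.
20 Hz mod fs = 4 Hz.
4 Hz ≤ fs/2 = 8 Hz, appears at 4 Hz.
70 Hz mod fs = 6 Hz.
6 Hz ≤ fs/2 = 8 Hz, appears at 6 Hz.
36 Hz mod fs = 4 Hz.
4 Hz ≤ fs/2 = 8 Hz, appears at 4 Hz.
10 Hz > fs/2 = 8 Hz, folds to fs − 10 Hz = 6 Hz.
Distinct values: {4 Hz, 6 Hz} → 2.

2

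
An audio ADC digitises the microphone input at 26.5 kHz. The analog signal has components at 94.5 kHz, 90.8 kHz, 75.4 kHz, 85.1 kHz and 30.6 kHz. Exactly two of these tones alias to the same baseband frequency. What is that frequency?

4.1 kHz

fs/2 = 13.25 kHz.
94.5 kHz mod fs = 15 kHz.
15 kHz > fs/2 = 13.25 kHz, folds to fs − 15 kHz = 11.5 kHz.
90.8 kHz mod fs = 11.3 kHz.
11.3 kHz ≤ fs/2 = 13.25 kHz, appears at 11.3 kHz.
75.4 kHz mod fs = 22.4 kHz.
22.4 kHz > fs/2 = 13.25 kHz, folds to fs − 22.4 kHz = 4.1 kHz.
85.1 kHz mod fs = 5.6 kHz.
5.6 kHz ≤ fs/2 = 13.25 kHz, appears at 5.6 kHz.
30.6 kHz mod fs = 4.1 kHz.
4.1 kHz ≤ fs/2 = 13.25 kHz, appears at 4.1 kHz.
30.6 kHz and 75.4 kHz both map to 4.1 kHz.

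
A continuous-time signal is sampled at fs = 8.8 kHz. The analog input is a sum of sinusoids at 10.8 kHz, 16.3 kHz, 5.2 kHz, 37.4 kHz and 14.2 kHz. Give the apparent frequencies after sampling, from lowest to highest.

1.3 kHz, 2 kHz, 2.2 kHz, 3.4 kHz, 3.6 kHz

fs/2 = 4.4 kHz.
10.8 kHz mod fs = 2 kHz.
2 kHz ≤ fs/2 = 4.4 kHz, appears at 2 kHz.
16.3 kHz mod fs = 7.5 kHz.
7.5 kHz > fs/2 = 4.4 kHz, folds to fs − 7.5 kHz = 1.3 kHz.
5.2 kHz > fs/2 = 4.4 kHz, folds to fs − 5.2 kHz = 3.6 kHz.
37.4 kHz mod fs = 2.2 kHz.
2.2 kHz ≤ fs/2 = 4.4 kHz, appears at 2.2 kHz.
14.2 kHz mod fs = 5.4 kHz.
5.4 kHz > fs/2 = 4.4 kHz, folds to fs − 5.4 kHz = 3.4 kHz.
Distinct values: {1.3 kHz, 2 kHz, 2.2 kHz, 3.4 kHz, 3.6 kHz}.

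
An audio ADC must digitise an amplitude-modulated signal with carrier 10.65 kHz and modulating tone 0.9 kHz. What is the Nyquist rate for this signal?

AM sidebands sit at fc ± fm = 9.75 kHz and 11.55 kHz.
Highest-frequency component: 11.55 kHz.
Nyquist rate = 2 × 11.55 kHz = 23.1 kHz.

23.1 kHz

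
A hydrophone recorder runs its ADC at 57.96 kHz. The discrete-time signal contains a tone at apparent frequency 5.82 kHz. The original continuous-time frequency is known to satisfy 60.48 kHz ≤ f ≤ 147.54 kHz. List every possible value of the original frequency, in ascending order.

63.78 kHz, 110.1 kHz, 121.74 kHz

Frequencies that alias to 5.82 kHz are k·fs ± 5.82 kHz for integer k ≥ 0.
k=0: 5.82 kHz.
k=1: 52.14 kHz, 63.78 kHz.
k=2: 110.1 kHz, 121.74 kHz.
k=3: 168.06 kHz, 179.7 kHz.
Within [60.48 kHz, 147.54 kHz]: 63.78 kHz, 110.1 kHz, 121.74 kHz.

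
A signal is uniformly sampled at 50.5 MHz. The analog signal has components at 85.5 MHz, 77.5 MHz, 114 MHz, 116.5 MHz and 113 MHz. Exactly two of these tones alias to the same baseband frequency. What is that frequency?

fs/2 = 25.25 MHz.
85.5 MHz mod fs = 35 MHz.
35 MHz > fs/2 = 25.25 MHz, folds to fs − 35 MHz = 15.5 MHz.
77.5 MHz mod fs = 27 MHz.
27 MHz > fs/2 = 25.25 MHz, folds to fs − 27 MHz = 23.5 MHz.
114 MHz mod fs = 13 MHz.
13 MHz ≤ fs/2 = 25.25 MHz, appears at 13 MHz.
116.5 MHz mod fs = 15.5 MHz.
15.5 MHz ≤ fs/2 = 25.25 MHz, appears at 15.5 MHz.
113 MHz mod fs = 12 MHz.
12 MHz ≤ fs/2 = 25.25 MHz, appears at 12 MHz.
85.5 MHz and 116.5 MHz both map to 15.5 MHz.

15.5 MHz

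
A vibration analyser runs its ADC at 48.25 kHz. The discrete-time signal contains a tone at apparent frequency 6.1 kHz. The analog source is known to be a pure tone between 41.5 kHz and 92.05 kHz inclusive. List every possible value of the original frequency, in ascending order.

Frequencies that alias to 6.1 kHz are k·fs ± 6.1 kHz for integer k ≥ 0.
k=0: 6.1 kHz.
k=1: 42.15 kHz, 54.35 kHz.
k=2: 90.4 kHz, 102.6 kHz.
k=3: 138.65 kHz, 150.85 kHz.
Within [41.5 kHz, 92.05 kHz]: 42.15 kHz, 54.35 kHz, 90.4 kHz.

42.15 kHz, 54.35 kHz, 90.4 kHz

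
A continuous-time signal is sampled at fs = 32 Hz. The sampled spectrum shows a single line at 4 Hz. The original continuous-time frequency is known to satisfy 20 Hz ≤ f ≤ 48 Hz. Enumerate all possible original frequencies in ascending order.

Frequencies that alias to 4 Hz are k·fs ± 4 Hz for integer k ≥ 0.
k=0: 4 Hz.
k=1: 28 Hz, 36 Hz.
k=2: 60 Hz, 68 Hz.
Within [20 Hz, 48 Hz]: 28 Hz, 36 Hz.

28 Hz, 36 Hz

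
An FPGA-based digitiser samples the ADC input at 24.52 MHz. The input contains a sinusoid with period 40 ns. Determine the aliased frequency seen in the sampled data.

0.48 MHz

T = 40 ns → f = 1/T = 25 MHz.
25 MHz mod fs = 0.48 MHz.
0.48 MHz ≤ fs/2 = 12.26 MHz, appears at 0.48 MHz.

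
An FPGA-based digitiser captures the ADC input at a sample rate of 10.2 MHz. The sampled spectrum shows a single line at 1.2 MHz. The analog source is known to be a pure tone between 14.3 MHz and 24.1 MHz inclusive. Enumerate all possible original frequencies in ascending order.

Frequencies that alias to 1.2 MHz are k·fs ± 1.2 MHz for integer k ≥ 0.
k=0: 1.2 MHz.
k=1: 9 MHz, 11.4 MHz.
k=2: 19.2 MHz, 21.6 MHz.
k=3: 29.4 MHz, 31.8 MHz.
Within [14.3 MHz, 24.1 MHz]: 19.2 MHz, 21.6 MHz.

19.2 MHz, 21.6 MHz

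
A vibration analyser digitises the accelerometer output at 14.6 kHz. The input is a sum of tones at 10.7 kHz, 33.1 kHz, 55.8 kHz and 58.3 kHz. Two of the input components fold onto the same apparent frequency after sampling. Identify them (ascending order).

10.7 kHz, 33.1 kHz

fs/2 = 7.3 kHz.
10.7 kHz > fs/2 = 7.3 kHz, folds to fs − 10.7 kHz = 3.9 kHz.
33.1 kHz mod fs = 3.9 kHz.
3.9 kHz ≤ fs/2 = 7.3 kHz, appears at 3.9 kHz.
55.8 kHz mod fs = 12 kHz.
12 kHz > fs/2 = 7.3 kHz, folds to fs − 12 kHz = 2.6 kHz.
58.3 kHz mod fs = 14.5 kHz.
14.5 kHz > fs/2 = 7.3 kHz, folds to fs − 14.5 kHz = 0.1 kHz.
10.7 kHz and 33.1 kHz both map to 3.9 kHz.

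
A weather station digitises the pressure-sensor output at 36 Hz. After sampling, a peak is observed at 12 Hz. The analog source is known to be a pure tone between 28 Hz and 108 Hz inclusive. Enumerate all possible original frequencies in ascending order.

Frequencies that alias to 12 Hz are k·fs ± 12 Hz for integer k ≥ 0.
k=0: 12 Hz.
k=1: 24 Hz, 48 Hz.
k=2: 60 Hz, 84 Hz.
k=3: 96 Hz, 120 Hz.
k=4: 132 Hz, 156 Hz.
Within [28 Hz, 108 Hz]: 48 Hz, 60 Hz, 84 Hz, 96 Hz.

48 Hz, 60 Hz, 84 Hz, 96 Hz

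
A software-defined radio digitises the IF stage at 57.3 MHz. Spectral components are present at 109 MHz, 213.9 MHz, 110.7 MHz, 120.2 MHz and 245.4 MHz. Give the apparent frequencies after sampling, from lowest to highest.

fs/2 = 28.65 MHz.
109 MHz mod fs = 51.7 MHz.
51.7 MHz > fs/2 = 28.65 MHz, folds to fs − 51.7 MHz = 5.6 MHz.
213.9 MHz mod fs = 42 MHz.
42 MHz > fs/2 = 28.65 MHz, folds to fs − 42 MHz = 15.3 MHz.
110.7 MHz mod fs = 53.4 MHz.
53.4 MHz > fs/2 = 28.65 MHz, folds to fs − 53.4 MHz = 3.9 MHz.
120.2 MHz mod fs = 5.6 MHz.
5.6 MHz ≤ fs/2 = 28.65 MHz, appears at 5.6 MHz.
245.4 MHz mod fs = 16.2 MHz.
16.2 MHz ≤ fs/2 = 28.65 MHz, appears at 16.2 MHz.
Distinct values: {3.9 MHz, 5.6 MHz, 15.3 MHz, 16.2 MHz}.

3.9 MHz, 5.6 MHz, 15.3 MHz, 16.2 MHz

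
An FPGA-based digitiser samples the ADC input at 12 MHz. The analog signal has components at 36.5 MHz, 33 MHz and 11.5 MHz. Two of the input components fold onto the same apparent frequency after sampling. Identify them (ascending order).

fs/2 = 6 MHz.
36.5 MHz mod fs = 0.5 MHz.
0.5 MHz ≤ fs/2 = 6 MHz, appears at 0.5 MHz.
33 MHz mod fs = 9 MHz.
9 MHz > fs/2 = 6 MHz, folds to fs − 9 MHz = 3 MHz.
11.5 MHz > fs/2 = 6 MHz, folds to fs − 11.5 MHz = 0.5 MHz.
11.5 MHz and 36.5 MHz both map to 0.5 MHz.

11.5 MHz, 36.5 MHz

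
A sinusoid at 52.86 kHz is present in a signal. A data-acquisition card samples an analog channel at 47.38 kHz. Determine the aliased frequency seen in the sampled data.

52.86 kHz mod fs = 5.48 kHz.
5.48 kHz ≤ fs/2 = 23.69 kHz, appears at 5.48 kHz.

5.48 kHz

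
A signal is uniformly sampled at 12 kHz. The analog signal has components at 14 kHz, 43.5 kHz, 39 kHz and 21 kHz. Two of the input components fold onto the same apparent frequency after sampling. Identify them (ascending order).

fs/2 = 6 kHz.
14 kHz mod fs = 2 kHz.
2 kHz ≤ fs/2 = 6 kHz, appears at 2 kHz.
43.5 kHz mod fs = 7.5 kHz.
7.5 kHz > fs/2 = 6 kHz, folds to fs − 7.5 kHz = 4.5 kHz.
39 kHz mod fs = 3 kHz.
3 kHz ≤ fs/2 = 6 kHz, appears at 3 kHz.
21 kHz mod fs = 9 kHz.
9 kHz > fs/2 = 6 kHz, folds to fs − 9 kHz = 3 kHz.
21 kHz and 39 kHz both map to 3 kHz.

21 kHz, 39 kHz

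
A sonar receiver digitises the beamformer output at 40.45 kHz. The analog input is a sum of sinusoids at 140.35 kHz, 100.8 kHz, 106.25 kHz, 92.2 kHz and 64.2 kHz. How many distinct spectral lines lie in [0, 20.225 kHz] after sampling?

5

fs/2 = 20.225 kHz.
140.35 kHz mod fs = 19 kHz.
19 kHz ≤ fs/2 = 20.225 kHz, appears at 19 kHz.
100.8 kHz mod fs = 19.9 kHz.
19.9 kHz ≤ fs/2 = 20.225 kHz, appears at 19.9 kHz.
106.25 kHz mod fs = 25.35 kHz.
25.35 kHz > fs/2 = 20.225 kHz, folds to fs − 25.35 kHz = 15.1 kHz.
92.2 kHz mod fs = 11.3 kHz.
11.3 kHz ≤ fs/2 = 20.225 kHz, appears at 11.3 kHz.
64.2 kHz mod fs = 23.75 kHz.
23.75 kHz > fs/2 = 20.225 kHz, folds to fs − 23.75 kHz = 16.7 kHz.
Distinct values: {11.3 kHz, 15.1 kHz, 16.7 kHz, 19 kHz, 19.9 kHz} → 5.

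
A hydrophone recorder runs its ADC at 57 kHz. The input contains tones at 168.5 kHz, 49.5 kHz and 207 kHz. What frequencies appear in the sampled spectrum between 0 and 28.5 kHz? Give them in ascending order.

2.5 kHz, 7.5 kHz, 21 kHz

fs/2 = 28.5 kHz.
168.5 kHz mod fs = 54.5 kHz.
54.5 kHz > fs/2 = 28.5 kHz, folds to fs − 54.5 kHz = 2.5 kHz.
49.5 kHz > fs/2 = 28.5 kHz, folds to fs − 49.5 kHz = 7.5 kHz.
207 kHz mod fs = 36 kHz.
36 kHz > fs/2 = 28.5 kHz, folds to fs − 36 kHz = 21 kHz.
Distinct values: {2.5 kHz, 7.5 kHz, 21 kHz}.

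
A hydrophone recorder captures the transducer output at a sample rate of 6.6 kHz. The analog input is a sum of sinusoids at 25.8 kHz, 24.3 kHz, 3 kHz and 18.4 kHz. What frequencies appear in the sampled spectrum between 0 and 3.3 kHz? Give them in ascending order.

0.6 kHz, 1.4 kHz, 2.1 kHz, 3 kHz

fs/2 = 3.3 kHz.
25.8 kHz mod fs = 6 kHz.
6 kHz > fs/2 = 3.3 kHz, folds to fs − 6 kHz = 0.6 kHz.
24.3 kHz mod fs = 4.5 kHz.
4.5 kHz > fs/2 = 3.3 kHz, folds to fs − 4.5 kHz = 2.1 kHz.
3 kHz ≤ fs/2 = 3.3 kHz, passes unchanged.
18.4 kHz mod fs = 5.2 kHz.
5.2 kHz > fs/2 = 3.3 kHz, folds to fs − 5.2 kHz = 1.4 kHz.
Distinct values: {0.6 kHz, 1.4 kHz, 2.1 kHz, 3 kHz}.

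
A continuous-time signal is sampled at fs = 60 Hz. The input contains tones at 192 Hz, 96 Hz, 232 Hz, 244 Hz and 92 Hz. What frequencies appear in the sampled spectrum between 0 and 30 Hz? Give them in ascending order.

fs/2 = 30 Hz.
192 Hz mod fs = 12 Hz.
12 Hz ≤ fs/2 = 30 Hz, appears at 12 Hz.
96 Hz mod fs = 36 Hz.
36 Hz > fs/2 = 30 Hz, folds to fs − 36 Hz = 24 Hz.
232 Hz mod fs = 52 Hz.
52 Hz > fs/2 = 30 Hz, folds to fs − 52 Hz = 8 Hz.
244 Hz mod fs = 4 Hz.
4 Hz ≤ fs/2 = 30 Hz, appears at 4 Hz.
92 Hz mod fs = 32 Hz.
32 Hz > fs/2 = 30 Hz, folds to fs − 32 Hz = 28 Hz.
Distinct values: {4 Hz, 8 Hz, 12 Hz, 24 Hz, 28 Hz}.

4 Hz, 8 Hz, 12 Hz, 24 Hz, 28 Hz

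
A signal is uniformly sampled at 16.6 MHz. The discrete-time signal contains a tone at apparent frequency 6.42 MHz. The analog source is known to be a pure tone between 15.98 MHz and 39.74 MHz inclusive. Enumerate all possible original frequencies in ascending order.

23.02 MHz, 26.78 MHz, 39.62 MHz

Frequencies that alias to 6.42 MHz are k·fs ± 6.42 MHz for integer k ≥ 0.
k=0: 6.42 MHz.
k=1: 10.18 MHz, 23.02 MHz.
k=2: 26.78 MHz, 39.62 MHz.
k=3: 43.38 MHz, 56.22 MHz.
Within [15.98 MHz, 39.74 MHz]: 23.02 MHz, 26.78 MHz, 39.62 MHz.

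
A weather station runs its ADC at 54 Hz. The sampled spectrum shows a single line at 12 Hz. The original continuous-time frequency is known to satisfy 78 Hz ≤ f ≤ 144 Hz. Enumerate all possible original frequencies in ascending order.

96 Hz, 120 Hz

Frequencies that alias to 12 Hz are k·fs ± 12 Hz for integer k ≥ 0.
k=0: 12 Hz.
k=1: 42 Hz, 66 Hz.
k=2: 96 Hz, 120 Hz.
k=3: 150 Hz, 174 Hz.
Within [78 Hz, 144 Hz]: 96 Hz, 120 Hz.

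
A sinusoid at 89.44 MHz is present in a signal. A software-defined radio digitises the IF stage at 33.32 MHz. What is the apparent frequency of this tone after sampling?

89.44 MHz mod fs = 22.8 MHz.
22.8 MHz > fs/2 = 16.66 MHz, folds to fs − 22.8 MHz = 10.52 MHz.

10.52 MHz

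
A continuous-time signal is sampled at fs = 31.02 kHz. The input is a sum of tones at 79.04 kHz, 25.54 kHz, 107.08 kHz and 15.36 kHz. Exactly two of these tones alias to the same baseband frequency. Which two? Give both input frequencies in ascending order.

79.04 kHz, 107.08 kHz

fs/2 = 15.51 kHz.
79.04 kHz mod fs = 17 kHz.
17 kHz > fs/2 = 15.51 kHz, folds to fs − 17 kHz = 14.02 kHz.
25.54 kHz > fs/2 = 15.51 kHz, folds to fs − 25.54 kHz = 5.48 kHz.
107.08 kHz mod fs = 14.02 kHz.
14.02 kHz ≤ fs/2 = 15.51 kHz, appears at 14.02 kHz.
15.36 kHz ≤ fs/2 = 15.51 kHz, passes unchanged.
79.04 kHz and 107.08 kHz both map to 14.02 kHz.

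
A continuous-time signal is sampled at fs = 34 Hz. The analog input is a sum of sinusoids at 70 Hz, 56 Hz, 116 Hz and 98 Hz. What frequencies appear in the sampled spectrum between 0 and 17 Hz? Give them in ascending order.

fs/2 = 17 Hz.
70 Hz mod fs = 2 Hz.
2 Hz ≤ fs/2 = 17 Hz, appears at 2 Hz.
56 Hz mod fs = 22 Hz.
22 Hz > fs/2 = 17 Hz, folds to fs − 22 Hz = 12 Hz.
116 Hz mod fs = 14 Hz.
14 Hz ≤ fs/2 = 17 Hz, appears at 14 Hz.
98 Hz mod fs = 30 Hz.
30 Hz > fs/2 = 17 Hz, folds to fs − 30 Hz = 4 Hz.
Distinct values: {2 Hz, 4 Hz, 12 Hz, 14 Hz}.

2 Hz, 4 Hz, 12 Hz, 14 Hz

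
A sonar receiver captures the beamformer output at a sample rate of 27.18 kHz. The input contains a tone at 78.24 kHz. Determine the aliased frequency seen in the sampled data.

78.24 kHz mod fs = 23.88 kHz.
23.88 kHz > fs/2 = 13.59 kHz, folds to fs − 23.88 kHz = 3.3 kHz.

3.3 kHz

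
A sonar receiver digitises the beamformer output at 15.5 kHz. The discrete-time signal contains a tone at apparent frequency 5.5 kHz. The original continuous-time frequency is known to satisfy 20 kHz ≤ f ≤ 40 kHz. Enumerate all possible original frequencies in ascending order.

Frequencies that alias to 5.5 kHz are k·fs ± 5.5 kHz for integer k ≥ 0.
k=0: 5.5 kHz.
k=1: 10 kHz, 21 kHz.
k=2: 25.5 kHz, 36.5 kHz.
k=3: 41 kHz, 52 kHz.
Within [20 kHz, 40 kHz]: 21 kHz, 25.5 kHz, 36.5 kHz.

21 kHz, 25.5 kHz, 36.5 kHz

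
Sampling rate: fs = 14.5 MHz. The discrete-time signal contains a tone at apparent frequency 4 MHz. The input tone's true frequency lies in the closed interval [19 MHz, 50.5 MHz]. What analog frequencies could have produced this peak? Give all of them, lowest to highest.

Frequencies that alias to 4 MHz are k·fs ± 4 MHz for integer k ≥ 0.
k=0: 4 MHz.
k=1: 10.5 MHz, 18.5 MHz.
k=2: 25 MHz, 33 MHz.
k=3: 39.5 MHz, 47.5 MHz.
k=4: 54 MHz, 62 MHz.
Within [19 MHz, 50.5 MHz]: 25 MHz, 33 MHz, 39.5 MHz, 47.5 MHz.

25 MHz, 33 MHz, 39.5 MHz, 47.5 MHz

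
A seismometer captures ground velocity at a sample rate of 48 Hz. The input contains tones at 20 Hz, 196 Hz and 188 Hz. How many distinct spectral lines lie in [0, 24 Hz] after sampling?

2

fs/2 = 24 Hz.
20 Hz ≤ fs/2 = 24 Hz, passes unchanged.
196 Hz mod fs = 4 Hz.
4 Hz ≤ fs/2 = 24 Hz, appears at 4 Hz.
188 Hz mod fs = 44 Hz.
44 Hz > fs/2 = 24 Hz, folds to fs − 44 Hz = 4 Hz.
Distinct values: {4 Hz, 20 Hz} → 2.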